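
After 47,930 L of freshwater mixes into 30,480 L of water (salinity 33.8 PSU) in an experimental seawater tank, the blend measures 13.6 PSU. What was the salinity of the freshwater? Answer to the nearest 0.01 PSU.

0.75 PSU

Salt balance: 30,480×33.8 + 47,930×S = 78,410×13.6
1,030,224 + 47,930·S = 1,066,376
S = (1,066,376 − 1,030,224) / 47,930 = 0.7543 PSU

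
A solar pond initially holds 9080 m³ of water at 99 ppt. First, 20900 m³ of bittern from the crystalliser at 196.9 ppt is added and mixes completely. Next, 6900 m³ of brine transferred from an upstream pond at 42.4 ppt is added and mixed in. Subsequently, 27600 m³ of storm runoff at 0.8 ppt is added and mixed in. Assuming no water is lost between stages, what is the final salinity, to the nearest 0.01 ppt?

82.64 ppt

Weighted by volume,
Initial salt = 9,080×99 = 898,920
After stage 1: salt = 898,920 + 20,900×196.9 = 5,014,130; volume = 29,980 m³; S = 167.249 ppt
After stage 2: salt = 5,014,130 + 6,900×42.4 = 5,306,690; volume = 36,880 m³; S = 143.891 ppt
After stage 3: salt = 5,306,690 + 27,600×0.8 = 5,328,770; volume = 64,480 m³
S = 5,328,770 / 64,480 = 82.6422 ppt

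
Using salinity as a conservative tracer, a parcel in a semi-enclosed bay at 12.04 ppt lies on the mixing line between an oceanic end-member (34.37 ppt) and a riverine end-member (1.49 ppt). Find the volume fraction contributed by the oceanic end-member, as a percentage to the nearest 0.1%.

Let g be the oceanic fraction. Salt balance per unit volume:
g×34.37 + (1−g)×1.49 = 12.04
g = (12.04 − 1.49) / (34.37 − 1.49) = 10.55/32.88 = 0.3209

32.1%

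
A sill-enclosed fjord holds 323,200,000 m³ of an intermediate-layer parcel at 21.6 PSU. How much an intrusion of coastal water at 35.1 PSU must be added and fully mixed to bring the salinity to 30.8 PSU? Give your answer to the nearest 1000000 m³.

Salt balance: 323,200,000×21.6 + V×35.1 = (323,200,000+V)×30.8
6,981,120,000 + 35.1V = 9,954,560,000 + 30.8V
2,973,440,000 = 4.3V
V = 691,497,674.42 m³

691000000 m³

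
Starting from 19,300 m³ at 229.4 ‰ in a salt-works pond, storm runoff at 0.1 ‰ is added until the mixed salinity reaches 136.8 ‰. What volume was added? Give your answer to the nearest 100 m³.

13100 m³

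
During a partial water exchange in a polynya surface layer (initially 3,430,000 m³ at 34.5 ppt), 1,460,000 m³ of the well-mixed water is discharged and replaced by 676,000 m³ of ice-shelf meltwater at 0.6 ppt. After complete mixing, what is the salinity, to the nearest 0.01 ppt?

25.84 ppt

Remaining after removal: 1,970,000 m³ at 34.5 ppt (salt = 67,965,000)
After addition: salt = 67,965,000 + 676,000×0.6 = 68,370,600; volume = 2,646,000 m³
S = 68,370,600 / 2,646,000 = 25.8392 ppt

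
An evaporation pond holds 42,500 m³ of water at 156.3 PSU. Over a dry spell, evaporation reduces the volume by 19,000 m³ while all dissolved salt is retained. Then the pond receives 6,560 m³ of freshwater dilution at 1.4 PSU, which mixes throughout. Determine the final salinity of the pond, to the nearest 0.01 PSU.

After evaporation: salt = 42,500×156.3 = 6,642,750; volume = 42,500 − 19,000 = 23,500 m³
After mixing: salt = 6,642,750 + 6,560×1.4 = 6,651,934; volume = 23,500 + 6,560 = 30,060 m³
S = 6,651,934 / 30,060 = 221.2886 PSU

221.29 PSU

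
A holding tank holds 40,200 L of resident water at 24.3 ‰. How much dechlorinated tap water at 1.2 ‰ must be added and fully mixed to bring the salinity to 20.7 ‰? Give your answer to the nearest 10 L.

7420 L

Salt balance: 40,200×24.3 + V×1.2 = (40,200+V)×20.7
976,860 + 1.2V = 832,140 + 20.7V
144,720 = 19.5V
V = 7,421.54 L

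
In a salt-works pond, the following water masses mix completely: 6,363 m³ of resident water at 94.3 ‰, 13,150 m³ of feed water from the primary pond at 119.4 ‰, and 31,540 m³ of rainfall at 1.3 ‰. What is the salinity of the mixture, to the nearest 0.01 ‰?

43.31 ‰

Weighted by volume,
salt = 6,363×94.3 + 13,150×119.4 + 31,540×1.3 = 600,030.9 + 1,570,110 + 41,002 = 2,211,142.9
volume = 6,363 + 13,150 + 31,540 = 51,053 m³
S = 2,211,142.9 / 51,053 = 43.3107 ‰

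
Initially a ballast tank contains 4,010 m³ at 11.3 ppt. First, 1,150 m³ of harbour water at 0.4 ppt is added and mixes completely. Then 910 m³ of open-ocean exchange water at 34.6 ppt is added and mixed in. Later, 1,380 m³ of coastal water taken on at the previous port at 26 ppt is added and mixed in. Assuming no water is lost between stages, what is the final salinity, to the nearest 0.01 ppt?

15.19 ppt

Salt balance:
Initial salt = 4,010×11.3 = 45,313
After stage 1: salt = 45,313 + 1,150×0.4 = 45,773; volume = 5,160 m³; S = 8.871 ppt
After stage 2: salt = 45,773 + 910×34.6 = 77,259; volume = 6,070 m³; S = 12.728 ppt
After stage 3: salt = 77,259 + 1,380×26 = 113,139; volume = 7,450 m³
S = 113,139 / 7,450 = 15.1864 ppt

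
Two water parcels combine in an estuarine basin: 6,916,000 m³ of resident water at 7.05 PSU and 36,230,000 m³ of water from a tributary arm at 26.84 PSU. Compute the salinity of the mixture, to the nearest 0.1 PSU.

23.7 PSU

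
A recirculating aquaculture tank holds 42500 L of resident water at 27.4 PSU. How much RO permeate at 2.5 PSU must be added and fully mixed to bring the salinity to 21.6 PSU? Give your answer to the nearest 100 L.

Salt balance: 42,500×27.4 + V×2.5 = (42,500+V)×21.6
1,164,500 + 2.5V = 918,000 + 21.6V
246,500 = 19.1V
V = 12,905.76 L

12900 L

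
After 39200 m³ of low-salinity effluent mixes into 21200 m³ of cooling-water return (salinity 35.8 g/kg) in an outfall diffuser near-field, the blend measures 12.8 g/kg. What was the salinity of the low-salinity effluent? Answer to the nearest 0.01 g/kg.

0.36 g/kg

Salt balance: 21,200×35.8 + 39,200×S = 60,400×12.8
758,960 + 39,200·S = 773,120
S = (773,120 − 758,960) / 39,200 = 0.3612 g/kg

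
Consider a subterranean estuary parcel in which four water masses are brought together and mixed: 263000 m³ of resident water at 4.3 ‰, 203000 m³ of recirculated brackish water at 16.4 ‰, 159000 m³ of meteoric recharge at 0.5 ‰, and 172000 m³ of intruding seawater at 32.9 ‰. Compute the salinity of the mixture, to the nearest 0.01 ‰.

Total salt / total volume:
salt = 263,000×4.3 + 203,000×16.4 + 159,000×0.5 + 172,000×32.9 = 1,130,900 + 3,329,200 + 79,500 + 5,658,800 = 10,198,400
volume = 263,000 + 203,000 + 159,000 + 172,000 = 797,000 m³
S = 10,198,400 / 797,000 = 12.796 ‰

12.80 ‰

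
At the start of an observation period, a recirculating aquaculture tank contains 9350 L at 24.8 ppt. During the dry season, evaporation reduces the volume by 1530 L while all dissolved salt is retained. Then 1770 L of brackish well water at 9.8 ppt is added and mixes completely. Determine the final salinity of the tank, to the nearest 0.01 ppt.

After evaporation: salt = 9,350×24.8 = 231,880; volume = 9,350 − 1,530 = 7,820 L
After mixing: salt = 231,880 + 1,770×9.8 = 249,226; volume = 7,820 + 1,770 = 9,590 L
S = 249,226 / 9,590 = 25.9881 ppt

25.99 ppt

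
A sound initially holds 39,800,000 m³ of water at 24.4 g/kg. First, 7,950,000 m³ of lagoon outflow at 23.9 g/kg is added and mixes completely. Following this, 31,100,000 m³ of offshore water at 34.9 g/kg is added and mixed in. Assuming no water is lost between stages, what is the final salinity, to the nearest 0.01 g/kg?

28.49 g/kg

Salt balance:
Initial salt = 39,800,000×24.4 = 971,120,000
After stage 1: salt = 971,120,000 + 7,950,000×23.9 = 1,161,125,000; volume = 47,750,000 m³; S = 24.317 g/kg
After stage 2: salt = 1,161,125,000 + 31,100,000×34.9 = 2,246,515,000; volume = 78,850,000 m³
S = 2,246,515,000 / 78,850,000 = 28.491 g/kg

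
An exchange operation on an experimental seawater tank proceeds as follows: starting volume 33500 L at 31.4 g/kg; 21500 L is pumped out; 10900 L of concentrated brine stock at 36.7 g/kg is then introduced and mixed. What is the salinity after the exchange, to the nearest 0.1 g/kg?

Remaining after removal: 12,000 L at 31.4 g/kg (salt = 376,800)
After addition: salt = 376,800 + 10,900×36.7 = 776,830; volume = 22,900 L
S = 776,830 / 22,900 = 33.9227 g/kg

33.9 g/kg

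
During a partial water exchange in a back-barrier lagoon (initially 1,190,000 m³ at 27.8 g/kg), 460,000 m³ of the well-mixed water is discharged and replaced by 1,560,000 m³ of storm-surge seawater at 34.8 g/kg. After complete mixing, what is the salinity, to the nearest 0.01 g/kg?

32.57 g/kg

Remaining after removal: 730,000 m³ at 27.8 g/kg (salt = 20,294,000)
After addition: salt = 20,294,000 + 1,560,000×34.8 = 74,582,000; volume = 2,290,000 m³
S = 74,582,000 / 2,290,000 = 32.5686 g/kg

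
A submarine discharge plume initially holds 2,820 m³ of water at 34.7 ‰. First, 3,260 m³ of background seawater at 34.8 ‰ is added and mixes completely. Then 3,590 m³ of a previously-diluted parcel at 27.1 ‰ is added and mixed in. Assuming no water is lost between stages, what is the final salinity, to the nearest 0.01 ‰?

31.91 ‰

Conserving salt mass:
Initial salt = 2,820×34.7 = 97,854
After stage 1: salt = 97,854 + 3,260×34.8 = 211,302; volume = 6,080 m³; S = 34.754 ‰
After stage 2: salt = 211,302 + 3,590×27.1 = 308,591; volume = 9,670 m³
S = 308,591 / 9,670 = 31.9122 ‰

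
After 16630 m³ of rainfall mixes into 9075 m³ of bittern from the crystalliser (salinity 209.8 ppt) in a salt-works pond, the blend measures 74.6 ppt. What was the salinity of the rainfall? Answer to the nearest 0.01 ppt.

0.82 ppt

Salt balance: 9,075×209.8 + 16,630×S = 25,705×74.6
1,903,935 + 16,630·S = 1,917,593
S = (1,917,593 − 1,903,935) / 16,630 = 0.8213 ppt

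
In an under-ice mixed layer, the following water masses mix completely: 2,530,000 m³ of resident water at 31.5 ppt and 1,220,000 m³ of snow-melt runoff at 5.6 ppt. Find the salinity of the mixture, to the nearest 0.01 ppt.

By conservation of dissolved salt,
salt = 2,530,000×31.5 + 1,220,000×5.6 = 79,695,000 + 6,832,000 = 86,527,000
volume = 2,530,000 + 1,220,000 = 3,750,000 m³
S = 86,527,000 / 3,750,000 = 23.0739 ppt

23.07 ppt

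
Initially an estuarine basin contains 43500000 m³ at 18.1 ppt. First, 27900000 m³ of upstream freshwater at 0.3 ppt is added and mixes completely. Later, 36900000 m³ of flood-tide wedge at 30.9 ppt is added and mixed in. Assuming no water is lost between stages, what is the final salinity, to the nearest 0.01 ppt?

17.88 ppt

By conservation of dissolved salt,
Initial salt = 43,500,000×18.1 = 787,350,000
After stage 1: salt = 787,350,000 + 27,900,000×0.3 = 795,720,000; volume = 71,400,000 m³; S = 11.145 ppt
After stage 2: salt = 795,720,000 + 36,900,000×30.9 = 1,935,930,000; volume = 108,300,000 m³
S = 1,935,930,000 / 108,300,000 = 17.8756 ppt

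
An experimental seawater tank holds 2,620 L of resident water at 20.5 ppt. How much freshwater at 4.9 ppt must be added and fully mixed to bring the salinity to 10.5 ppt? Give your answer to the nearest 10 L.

Salt balance: 2,620×20.5 + V×4.9 = (2,620+V)×10.5
53,710 + 4.9V = 27,510 + 10.5V
26,200 = 5.6V
V = 4,678.57 L

4680 L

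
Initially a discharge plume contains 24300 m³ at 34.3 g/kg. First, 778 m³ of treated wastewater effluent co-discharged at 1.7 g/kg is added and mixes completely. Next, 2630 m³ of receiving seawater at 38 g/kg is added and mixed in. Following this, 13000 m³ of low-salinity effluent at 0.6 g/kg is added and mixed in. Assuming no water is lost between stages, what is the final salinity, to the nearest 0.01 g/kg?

23.15 g/kg

Total salt / total volume:
Initial salt = 24,300×34.3 = 833,490
After stage 1: salt = 833,490 + 778×1.7 = 834,812.6; volume = 25,078 m³; S = 33.289 g/kg
After stage 2: salt = 834,812.6 + 2,630×38 = 934,752.6; volume = 27,708 m³; S = 33.736 g/kg
After stage 3: salt = 934,752.6 + 13,000×0.6 = 942,552.6; volume = 40,708 m³
S = 942,552.6 / 40,708 = 23.154 g/kg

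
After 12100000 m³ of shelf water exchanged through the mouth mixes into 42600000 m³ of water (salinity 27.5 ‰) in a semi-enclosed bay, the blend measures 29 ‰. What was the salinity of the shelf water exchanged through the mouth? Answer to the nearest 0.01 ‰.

34.28 ‰

Salt balance: 42,600,000×27.5 + 12,100,000×S = 54,700,000×29
1,171,500,000 + 12,100,000·S = 1,586,300,000
S = (1,586,300,000 − 1,171,500,000) / 12,100,000 = 34.281 ‰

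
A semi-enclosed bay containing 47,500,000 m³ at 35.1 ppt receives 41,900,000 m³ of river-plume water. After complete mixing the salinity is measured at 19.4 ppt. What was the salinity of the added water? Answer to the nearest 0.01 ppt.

Salt balance: 47,500,000×35.1 + 41,900,000×S = 89,400,000×19.4
1,667,250,000 + 41,900,000·S = 1,734,360,000
S = (1,734,360,000 − 1,667,250,000) / 41,900,000 = 1.6017 ppt

1.60 ppt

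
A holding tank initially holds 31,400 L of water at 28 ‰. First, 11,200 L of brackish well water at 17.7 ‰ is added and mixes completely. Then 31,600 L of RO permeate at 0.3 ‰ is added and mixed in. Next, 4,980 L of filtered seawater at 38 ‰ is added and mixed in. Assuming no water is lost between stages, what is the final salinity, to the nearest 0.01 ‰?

16.12 ‰

By conservation of dissolved salt,
Initial salt = 31,400×28 = 879,200
After stage 1: salt = 879,200 + 11,200×17.7 = 1,077,440; volume = 42,600 L; S = 25.292 ‰
After stage 2: salt = 1,077,440 + 31,600×0.3 = 1,086,920; volume = 74,200 L; S = 14.649 ‰
After stage 3: salt = 1,086,920 + 4,980×38 = 1,276,160; volume = 79,180 L
S = 1,276,160 / 79,180 = 16.1172 ‰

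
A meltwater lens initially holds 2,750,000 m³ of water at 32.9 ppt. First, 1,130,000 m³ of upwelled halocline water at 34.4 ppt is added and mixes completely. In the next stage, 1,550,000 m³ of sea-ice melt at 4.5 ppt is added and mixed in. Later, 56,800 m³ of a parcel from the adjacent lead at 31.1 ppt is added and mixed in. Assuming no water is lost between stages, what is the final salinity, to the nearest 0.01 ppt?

Mass of salt is conserved:
Initial salt = 2,750,000×32.9 = 90,475,000
After stage 1: salt = 90,475,000 + 1,130,000×34.4 = 129,347,000; volume = 3,880,000 m³; S = 33.337 ppt
After stage 2: salt = 129,347,000 + 1,550,000×4.5 = 136,322,000; volume = 5,430,000 m³; S = 25.105 ppt
After stage 3: salt = 136,322,000 + 56,800×31.1 = 138,088,480; volume = 5,486,800 m³
S = 138,088,480 / 5,486,800 = 25.1674 ppt

25.17 ppt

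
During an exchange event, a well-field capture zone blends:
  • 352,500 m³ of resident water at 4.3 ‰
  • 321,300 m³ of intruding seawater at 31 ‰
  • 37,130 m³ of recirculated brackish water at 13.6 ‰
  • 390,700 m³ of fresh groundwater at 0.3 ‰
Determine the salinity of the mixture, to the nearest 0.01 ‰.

Total salt / total volume:
salt = 352,500×4.3 + 321,300×31 + 37,130×13.6 + 390,700×0.3 = 1,515,750 + 9,960,300 + 504,968 + 117,210 = 12,098,228
volume = 352,500 + 321,300 + 37,130 + 390,700 = 1,101,630 m³
S = 12,098,228 / 1,101,630 = 10.9821 ‰

10.98 ‰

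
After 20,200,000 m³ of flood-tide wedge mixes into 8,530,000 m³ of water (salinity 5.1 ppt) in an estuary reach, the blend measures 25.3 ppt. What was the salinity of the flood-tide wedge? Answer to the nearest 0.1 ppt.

33.8 ppt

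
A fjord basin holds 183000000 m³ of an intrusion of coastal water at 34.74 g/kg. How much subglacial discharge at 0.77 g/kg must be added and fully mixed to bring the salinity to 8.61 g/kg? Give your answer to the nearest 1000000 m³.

610000000 m³

Salt balance: 183,000,000×34.74 + V×0.77 = (183,000,000+V)×8.61
6,357,420,000 + 0.77V = 1,575,630,000 + 8.61V
4,781,790,000 = 7.84V
V = 609,922,193.88 m³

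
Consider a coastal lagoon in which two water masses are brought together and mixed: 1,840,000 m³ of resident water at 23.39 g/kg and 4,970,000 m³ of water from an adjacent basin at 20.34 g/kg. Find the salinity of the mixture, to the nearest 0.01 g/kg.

Weighted by volume,
salt = 1,840,000×23.39 + 4,970,000×20.34 = 43,037,600 + 101,089,800 = 144,127,400
volume = 1,840,000 + 4,970,000 = 6,810,000 m³
S = 144,127,400 / 6,810,000 = 21.1641 g/kg

21.16 g/kg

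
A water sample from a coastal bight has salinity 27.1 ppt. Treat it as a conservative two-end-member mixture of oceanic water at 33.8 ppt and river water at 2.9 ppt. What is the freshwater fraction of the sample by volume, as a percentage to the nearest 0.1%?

Let f be the freshwater fraction. Salt balance per unit volume:
f×2.9 + (1−f)×33.8 = 27.1
f = (33.8 − 27.1) / (33.8 − 2.9) = 6.7/30.9 = 0.2168

21.7%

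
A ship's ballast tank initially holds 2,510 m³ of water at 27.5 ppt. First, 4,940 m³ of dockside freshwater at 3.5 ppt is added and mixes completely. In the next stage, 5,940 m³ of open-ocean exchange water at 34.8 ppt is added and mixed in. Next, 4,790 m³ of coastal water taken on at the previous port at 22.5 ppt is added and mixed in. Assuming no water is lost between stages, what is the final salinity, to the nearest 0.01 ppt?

22.05 ppt

Salt balance:
Initial salt = 2,510×27.5 = 69,025
After stage 1: salt = 69,025 + 4,940×3.5 = 86,315; volume = 7,450 m³; S = 11.586 ppt
After stage 2: salt = 86,315 + 5,940×34.8 = 293,027; volume = 13,390 m³; S = 21.884 ppt
After stage 3: salt = 293,027 + 4,790×22.5 = 400,802; volume = 18,180 m³
S = 400,802 / 18,180 = 22.0463 ppt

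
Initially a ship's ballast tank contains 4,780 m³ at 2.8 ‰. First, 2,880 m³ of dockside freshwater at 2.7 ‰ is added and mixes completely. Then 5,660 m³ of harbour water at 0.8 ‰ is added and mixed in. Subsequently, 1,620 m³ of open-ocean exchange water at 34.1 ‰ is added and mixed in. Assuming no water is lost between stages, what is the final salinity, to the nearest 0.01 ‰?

5.42 ‰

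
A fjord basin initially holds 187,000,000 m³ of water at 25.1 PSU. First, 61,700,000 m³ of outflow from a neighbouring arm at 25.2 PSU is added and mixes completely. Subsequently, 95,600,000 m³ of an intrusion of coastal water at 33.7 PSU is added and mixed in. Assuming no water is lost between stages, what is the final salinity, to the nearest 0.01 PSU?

27.51 PSU

By conservation of dissolved salt,
Initial salt = 187,000,000×25.1 = 4,693,700,000
After stage 1: salt = 4,693,700,000 + 61,700,000×25.2 = 6,248,540,000; volume = 248,700,000 m³; S = 25.125 PSU
After stage 2: salt = 6,248,540,000 + 95,600,000×33.7 = 9,470,260,000; volume = 344,300,000 m³
S = 9,470,260,000 / 344,300,000 = 27.5058 PSU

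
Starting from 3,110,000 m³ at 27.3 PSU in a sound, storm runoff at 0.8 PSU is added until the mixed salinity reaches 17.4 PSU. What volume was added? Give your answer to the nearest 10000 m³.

1850000 m³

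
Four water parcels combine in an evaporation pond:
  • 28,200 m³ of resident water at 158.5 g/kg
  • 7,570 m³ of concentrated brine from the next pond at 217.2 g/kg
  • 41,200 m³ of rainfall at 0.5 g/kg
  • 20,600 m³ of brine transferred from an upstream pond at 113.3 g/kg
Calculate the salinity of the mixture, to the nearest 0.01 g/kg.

By conservation of dissolved salt,
salt = 28,200×158.5 + 7,570×217.2 + 41,200×0.5 + 20,600×113.3 = 4,469,700 + 1,644,204 + 20,600 + 2,333,980 = 8,468,484
volume = 28,200 + 7,570 + 41,200 + 20,600 = 97,570 m³
S = 8,468,484 / 97,570 = 86.7939 g/kg

86.79 g/kg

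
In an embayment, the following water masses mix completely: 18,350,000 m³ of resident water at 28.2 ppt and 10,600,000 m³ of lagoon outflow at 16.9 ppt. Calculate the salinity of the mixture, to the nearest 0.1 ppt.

24.1 ppt

Total salt / total volume:
salt = 18,350,000×28.2 + 10,600,000×16.9 = 517,470,000 + 179,140,000 = 696,610,000
volume = 18,350,000 + 10,600,000 = 28,950,000 m³
S = 696,610,000 / 28,950,000 = 24.063 ppt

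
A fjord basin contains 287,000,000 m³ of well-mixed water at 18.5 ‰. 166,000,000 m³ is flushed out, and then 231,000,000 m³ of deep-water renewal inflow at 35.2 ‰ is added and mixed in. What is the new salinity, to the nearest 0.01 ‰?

Remaining after removal: 121,000,000 m³ at 18.5 ‰ (salt = 2,238,500,000)
After addition: salt = 2,238,500,000 + 231,000,000×35.2 = 10,369,700,000; volume = 352,000,000 m³
S = 10,369,700,000 / 352,000,000 = 29.4594 ‰

29.46 ‰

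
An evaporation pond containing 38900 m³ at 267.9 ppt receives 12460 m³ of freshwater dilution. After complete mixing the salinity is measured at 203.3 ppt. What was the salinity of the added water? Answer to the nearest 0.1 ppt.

1.6 ppt

Salt balance: 38,900×267.9 + 12,460×S = 51,360×203.3
10,421,310 + 12,460·S = 10,441,488
S = (10,441,488 − 10,421,310) / 12,460 = 1.6194 ppt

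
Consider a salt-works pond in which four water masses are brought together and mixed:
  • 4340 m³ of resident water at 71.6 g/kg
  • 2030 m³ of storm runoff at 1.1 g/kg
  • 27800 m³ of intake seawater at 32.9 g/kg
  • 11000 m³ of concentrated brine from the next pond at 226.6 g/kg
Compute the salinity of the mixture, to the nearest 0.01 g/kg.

Weighted by volume,
salt = 4,340×71.6 + 2,030×1.1 + 27,800×32.9 + 11,000×226.6 = 310,744 + 2,233 + 914,620 + 2,492,600 = 3,720,197
volume = 4,340 + 2,030 + 27,800 + 11,000 = 45,170 m³
S = 3,720,197 / 45,170 = 82.3599 g/kg

82.36 g/kg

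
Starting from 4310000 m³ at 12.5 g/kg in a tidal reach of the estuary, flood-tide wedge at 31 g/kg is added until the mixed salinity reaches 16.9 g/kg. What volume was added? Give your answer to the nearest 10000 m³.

1340000 m³

Salt balance: 4,310,000×12.5 + V×31 = (4,310,000+V)×16.9
53,875,000 + 31V = 72,839,000 + 16.9V
18,964,000 = 14.1V
V = 1,344,964.54 m³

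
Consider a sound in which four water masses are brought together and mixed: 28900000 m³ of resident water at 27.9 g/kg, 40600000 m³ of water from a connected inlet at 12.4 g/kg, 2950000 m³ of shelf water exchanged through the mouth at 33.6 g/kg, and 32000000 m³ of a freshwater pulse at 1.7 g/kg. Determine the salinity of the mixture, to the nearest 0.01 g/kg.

14.01 g/kg

Salt balance:
salt = 28,900,000×27.9 + 40,600,000×12.4 + 2,950,000×33.6 + 32,000,000×1.7 = 806,310,000 + 503,440,000 + 99,120,000 + 54,400,000 = 1,463,270,000
volume = 28,900,000 + 40,600,000 + 2,950,000 + 32,000,000 = 104,450,000 m³
S = 1,463,270,000 / 104,450,000 = 14.0093 g/kg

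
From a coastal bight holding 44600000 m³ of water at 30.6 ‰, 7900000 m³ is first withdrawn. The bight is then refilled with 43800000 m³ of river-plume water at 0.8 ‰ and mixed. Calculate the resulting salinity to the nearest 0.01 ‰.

14.39 ‰

Remaining after removal: 36,700,000 m³ at 30.6 ‰ (salt = 1,123,020,000)
After addition: salt = 1,123,020,000 + 43,800,000×0.8 = 1,158,060,000; volume = 80,500,000 m³
S = 1,158,060,000 / 80,500,000 = 14.3858 ‰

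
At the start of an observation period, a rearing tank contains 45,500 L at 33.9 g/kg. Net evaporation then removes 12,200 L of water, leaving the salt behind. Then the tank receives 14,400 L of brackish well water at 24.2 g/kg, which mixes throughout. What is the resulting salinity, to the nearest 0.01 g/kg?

After evaporation: salt = 45,500×33.9 = 1,542,450; volume = 45,500 − 12,200 = 33,300 L
After mixing: salt = 1,542,450 + 14,400×24.2 = 1,890,930; volume = 33,300 + 14,400 = 47,700 L
S = 1,890,930 / 47,700 = 39.6421 g/kg

39.64 g/kg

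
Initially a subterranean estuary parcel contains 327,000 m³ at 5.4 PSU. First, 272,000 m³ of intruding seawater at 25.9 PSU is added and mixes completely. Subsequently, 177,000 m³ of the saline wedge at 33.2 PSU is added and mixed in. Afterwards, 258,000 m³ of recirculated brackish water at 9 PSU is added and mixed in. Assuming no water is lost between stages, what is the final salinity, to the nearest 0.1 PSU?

16.4 PSU

Total salt / total volume:
Initial salt = 327,000×5.4 = 1,765,800
After stage 1: salt = 1,765,800 + 272,000×25.9 = 8,810,600; volume = 599,000 m³; S = 14.709 PSU
After stage 2: salt = 8,810,600 + 177,000×33.2 = 14,687,000; volume = 776,000 m³; S = 18.927 PSU
After stage 3: salt = 14,687,000 + 258,000×9 = 17,009,000; volume = 1,034,000 m³
S = 17,009,000 / 1,034,000 = 16.4497 PSU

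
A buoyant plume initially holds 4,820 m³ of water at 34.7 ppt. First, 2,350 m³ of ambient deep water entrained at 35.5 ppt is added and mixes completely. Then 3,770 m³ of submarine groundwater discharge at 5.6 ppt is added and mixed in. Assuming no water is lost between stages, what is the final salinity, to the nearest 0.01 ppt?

24.84 ppt

By conservation of dissolved salt,
Initial salt = 4,820×34.7 = 167,254
After stage 1: salt = 167,254 + 2,350×35.5 = 250,679; volume = 7,170 m³; S = 34.962 ppt
After stage 2: salt = 250,679 + 3,770×5.6 = 271,791; volume = 10,940 m³
S = 271,791 / 10,940 = 24.8438 ppt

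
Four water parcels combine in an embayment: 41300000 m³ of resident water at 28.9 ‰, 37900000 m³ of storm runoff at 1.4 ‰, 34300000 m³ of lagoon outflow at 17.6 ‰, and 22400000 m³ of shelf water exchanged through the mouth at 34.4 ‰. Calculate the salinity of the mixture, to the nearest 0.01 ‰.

19.29 ‰

Salt balance:
salt = 41,300,000×28.9 + 37,900,000×1.4 + 34,300,000×17.6 + 22,400,000×34.4 = 1,193,570,000 + 53,060,000 + 603,680,000 + 770,560,000 = 2,620,870,000
volume = 41,300,000 + 37,900,000 + 34,300,000 + 22,400,000 = 135,900,000 m³
S = 2,620,870,000 / 135,900,000 = 19.2853 ‰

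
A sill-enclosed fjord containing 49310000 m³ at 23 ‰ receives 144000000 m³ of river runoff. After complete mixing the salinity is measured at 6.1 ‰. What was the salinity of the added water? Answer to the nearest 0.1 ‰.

0.3 ‰

Salt balance: 49,310,000×23 + 144,000,000×S = 193,310,000×6.1
1,134,130,000 + 144,000,000·S = 1,179,191,000
S = (1,179,191,000 − 1,134,130,000) / 144,000,000 = 0.3129 ‰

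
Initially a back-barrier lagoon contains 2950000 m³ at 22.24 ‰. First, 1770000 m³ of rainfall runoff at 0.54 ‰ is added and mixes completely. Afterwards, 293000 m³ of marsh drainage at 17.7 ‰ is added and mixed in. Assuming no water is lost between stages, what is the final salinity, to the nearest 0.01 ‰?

14.31 ‰

Conserving salt mass:
Initial salt = 2,950,000×22.24 = 65,608,000
After stage 1: salt = 65,608,000 + 1,770,000×0.54 = 66,563,800; volume = 4,720,000 m³; S = 14.103 ‰
After stage 2: salt = 66,563,800 + 293,000×17.7 = 71,749,900; volume = 5,013,000 m³
S = 71,749,900 / 5,013,000 = 14.3128 ‰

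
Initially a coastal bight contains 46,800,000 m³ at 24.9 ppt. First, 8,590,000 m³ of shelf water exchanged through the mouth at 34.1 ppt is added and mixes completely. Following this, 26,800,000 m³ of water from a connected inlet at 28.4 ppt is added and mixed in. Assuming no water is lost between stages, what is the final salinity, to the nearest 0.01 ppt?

27.00 ppt

Weighted by volume,
Initial salt = 46,800,000×24.9 = 1,165,320,000
After stage 1: salt = 1,165,320,000 + 8,590,000×34.1 = 1,458,239,000; volume = 55,390,000 m³; S = 26.327 ppt
After stage 2: salt = 1,458,239,000 + 26,800,000×28.4 = 2,219,359,000; volume = 82,190,000 m³
S = 2,219,359,000 / 82,190,000 = 27.0028 ppt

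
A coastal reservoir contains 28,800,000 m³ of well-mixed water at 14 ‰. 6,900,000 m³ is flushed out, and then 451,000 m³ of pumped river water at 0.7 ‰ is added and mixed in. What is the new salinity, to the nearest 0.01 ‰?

Remaining after removal: 21,900,000 m³ at 14 ‰ (salt = 306,600,000)
After addition: salt = 306,600,000 + 451,000×0.7 = 306,915,700; volume = 22,351,000 m³
S = 306,915,700 / 22,351,000 = 13.7316 ‰

13.73 ‰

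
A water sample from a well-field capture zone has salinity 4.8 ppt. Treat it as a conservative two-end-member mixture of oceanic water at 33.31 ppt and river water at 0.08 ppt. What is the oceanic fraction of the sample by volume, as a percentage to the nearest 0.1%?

Let g be the oceanic fraction. Salt balance per unit volume:
g×33.31 + (1−g)×0.08 = 4.8
g = (4.8 − 0.08) / (33.31 − 0.08) = 4.72/33.23 = 0.142

14.2%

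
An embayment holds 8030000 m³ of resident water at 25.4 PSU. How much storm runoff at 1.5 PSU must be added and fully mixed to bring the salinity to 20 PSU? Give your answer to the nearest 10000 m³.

2340000 m³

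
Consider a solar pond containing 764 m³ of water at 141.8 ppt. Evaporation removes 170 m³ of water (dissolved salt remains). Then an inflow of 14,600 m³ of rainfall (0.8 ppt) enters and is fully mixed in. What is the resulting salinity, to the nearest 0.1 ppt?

7.9 ppt

After evaporation: salt = 764×141.8 = 108,335.2; volume = 764 − 170 = 594 m³
After mixing: salt = 108,335.2 + 14,600×0.8 = 120,015.2; volume = 594 + 14,600 = 15,194 m³
S = 120,015.2 / 15,194 = 7.8989 ppt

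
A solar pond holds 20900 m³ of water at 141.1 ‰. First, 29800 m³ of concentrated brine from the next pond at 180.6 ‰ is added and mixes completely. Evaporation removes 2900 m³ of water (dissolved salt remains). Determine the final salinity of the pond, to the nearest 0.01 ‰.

174.29 ‰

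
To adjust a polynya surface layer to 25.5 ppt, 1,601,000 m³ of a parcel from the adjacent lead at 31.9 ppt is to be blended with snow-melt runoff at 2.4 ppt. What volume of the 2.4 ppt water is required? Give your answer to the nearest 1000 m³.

Salt balance: 1,601,000×31.9 + V×2.4 = (1,601,000+V)×25.5
51,071,900 + 2.4V = 40,825,500 + 25.5V
10,246,400 = 23.1V
V = 443,567.1 m³

444000 m³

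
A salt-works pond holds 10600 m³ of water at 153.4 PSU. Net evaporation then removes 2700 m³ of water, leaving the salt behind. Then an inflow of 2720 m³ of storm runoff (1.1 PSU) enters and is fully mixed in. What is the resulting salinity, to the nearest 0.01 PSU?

153.39 PSU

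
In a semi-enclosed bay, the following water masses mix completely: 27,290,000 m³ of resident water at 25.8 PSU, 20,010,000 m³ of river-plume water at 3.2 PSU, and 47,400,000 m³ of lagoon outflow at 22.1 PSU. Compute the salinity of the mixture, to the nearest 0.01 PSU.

19.17 PSU

Weighted by volume,
salt = 27,290,000×25.8 + 20,010,000×3.2 + 47,400,000×22.1 = 704,082,000 + 64,032,000 + 1,047,540,000 = 1,815,654,000
volume = 27,290,000 + 20,010,000 + 47,400,000 = 94,700,000 m³
S = 1,815,654,000 / 94,700,000 = 19.1727 PSU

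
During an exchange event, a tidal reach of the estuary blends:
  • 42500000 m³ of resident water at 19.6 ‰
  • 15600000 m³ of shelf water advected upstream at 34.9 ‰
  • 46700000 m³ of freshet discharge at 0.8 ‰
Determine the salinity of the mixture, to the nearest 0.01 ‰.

13.50 ‰

By conservation of dissolved salt,
salt = 42,500,000×19.6 + 15,600,000×34.9 + 46,700,000×0.8 = 833,000,000 + 544,440,000 + 37,360,000 = 1,414,800,000
volume = 42,500,000 + 15,600,000 + 46,700,000 = 104,800,000 m³
S = 1,414,800,000 / 104,800,000 = 13.5 ‰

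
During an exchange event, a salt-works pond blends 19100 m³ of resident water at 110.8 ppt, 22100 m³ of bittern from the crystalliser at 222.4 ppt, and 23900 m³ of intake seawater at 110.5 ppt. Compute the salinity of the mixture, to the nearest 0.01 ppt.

148.58 ppt

Salt balance:
salt = 19,100×110.8 + 22,100×222.4 + 23,900×110.5 = 2,116,280 + 4,915,040 + 2,640,950 = 9,672,270
volume = 19,100 + 22,100 + 23,900 = 65,100 m³
S = 9,672,270 / 65,100 = 148.5756 ppt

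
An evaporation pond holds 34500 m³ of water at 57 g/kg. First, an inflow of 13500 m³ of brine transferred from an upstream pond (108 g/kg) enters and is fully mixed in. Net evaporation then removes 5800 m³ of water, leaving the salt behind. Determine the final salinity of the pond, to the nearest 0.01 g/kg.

81.15 g/kg

After mixing: salt = 34,500×57 + 13,500×108 = 3,424,500; volume = 48,000 m³
After evaporation: salt unchanged = 3,424,500; volume = 48,000 − 5,800 = 42,200 m³
S = 3,424,500 / 42,200 = 81.1493 g/kg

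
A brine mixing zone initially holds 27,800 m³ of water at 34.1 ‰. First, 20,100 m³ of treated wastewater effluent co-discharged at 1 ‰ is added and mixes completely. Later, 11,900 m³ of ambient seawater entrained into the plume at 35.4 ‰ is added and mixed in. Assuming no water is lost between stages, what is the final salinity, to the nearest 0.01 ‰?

23.23 ‰

By conservation of dissolved salt,
Initial salt = 27,800×34.1 = 947,980
After stage 1: salt = 947,980 + 20,100×1 = 968,080; volume = 47,900 m³; S = 20.21 ‰
After stage 2: salt = 968,080 + 11,900×35.4 = 1,389,340; volume = 59,800 m³
S = 1,389,340 / 59,800 = 23.2331 ‰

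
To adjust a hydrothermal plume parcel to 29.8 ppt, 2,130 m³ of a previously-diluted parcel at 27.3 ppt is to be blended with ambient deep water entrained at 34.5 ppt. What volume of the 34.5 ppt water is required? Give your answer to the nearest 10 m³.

Salt balance: 2,130×27.3 + V×34.5 = (2,130+V)×29.8
58,149 + 34.5V = 63,474 + 29.8V
5,325 = 4.7V
V = 1,132.98 m³

1130 m³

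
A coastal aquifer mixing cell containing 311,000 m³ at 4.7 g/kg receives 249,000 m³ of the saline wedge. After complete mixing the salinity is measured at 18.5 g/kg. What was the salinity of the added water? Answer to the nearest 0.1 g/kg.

Salt balance: 311,000×4.7 + 249,000×S = 560,000×18.5
1,461,700 + 249,000·S = 10,360,000
S = (10,360,000 − 1,461,700) / 249,000 = 35.7361 g/kg

35.7 g/kg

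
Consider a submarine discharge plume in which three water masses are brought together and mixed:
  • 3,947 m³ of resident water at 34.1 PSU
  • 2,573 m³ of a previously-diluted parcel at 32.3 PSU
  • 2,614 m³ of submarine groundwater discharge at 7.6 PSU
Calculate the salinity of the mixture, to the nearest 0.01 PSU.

26.01 PSU

Weighted by volume,
salt = 3,947×34.1 + 2,573×32.3 + 2,614×7.6 = 134,592.7 + 83,107.9 + 19,866.4 = 237,567
volume = 3,947 + 2,573 + 2,614 = 9,134 m³
S = 237,567 / 9,134 = 26.0091 PSU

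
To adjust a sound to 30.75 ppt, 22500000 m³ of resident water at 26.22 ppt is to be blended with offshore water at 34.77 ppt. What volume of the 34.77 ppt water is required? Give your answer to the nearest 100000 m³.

25400000 m³

Salt balance: 22,500,000×26.22 + V×34.77 = (22,500,000+V)×30.75
589,950,000 + 34.77V = 691,875,000 + 30.75V
101,925,000 = 4.02V
V = 25,354,477.61 m³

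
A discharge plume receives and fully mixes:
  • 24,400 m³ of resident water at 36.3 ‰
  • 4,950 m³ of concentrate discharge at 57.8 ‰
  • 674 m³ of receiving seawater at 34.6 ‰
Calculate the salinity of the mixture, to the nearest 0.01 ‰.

39.81 ‰

Total salt / total volume:
salt = 24,400×36.3 + 4,950×57.8 + 674×34.6 = 885,720 + 286,110 + 23,320.4 = 1,195,150.4
volume = 24,400 + 4,950 + 674 = 30,024 m³
S = 1,195,150.4 / 30,024 = 39.8065 ‰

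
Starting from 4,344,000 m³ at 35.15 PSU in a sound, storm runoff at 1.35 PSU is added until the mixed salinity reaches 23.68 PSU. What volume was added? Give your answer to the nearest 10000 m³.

2230000 m³

Salt balance: 4,344,000×35.15 + V×1.35 = (4,344,000+V)×23.68
152,691,600 + 1.35V = 102,865,920 + 23.68V
49,825,680 = 22.33V
V = 2,231,333.63 m³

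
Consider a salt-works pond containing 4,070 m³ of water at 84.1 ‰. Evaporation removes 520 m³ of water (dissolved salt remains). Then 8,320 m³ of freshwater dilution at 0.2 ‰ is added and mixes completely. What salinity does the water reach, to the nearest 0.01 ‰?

28.98 ‰

After evaporation: salt = 4,070×84.1 = 342,287; volume = 4,070 − 520 = 3,550 m³
After mixing: salt = 342,287 + 8,320×0.2 = 343,951; volume = 3,550 + 8,320 = 11,870 m³
S = 343,951 / 11,870 = 28.9765 ‰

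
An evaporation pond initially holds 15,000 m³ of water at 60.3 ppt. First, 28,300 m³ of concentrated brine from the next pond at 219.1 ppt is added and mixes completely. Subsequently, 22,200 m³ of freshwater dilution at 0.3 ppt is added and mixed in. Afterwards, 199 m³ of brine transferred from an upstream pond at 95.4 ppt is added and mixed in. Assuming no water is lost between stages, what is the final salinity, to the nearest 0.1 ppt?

Weighted by volume,
Initial salt = 15,000×60.3 = 904,500
After stage 1: salt = 904,500 + 28,300×219.1 = 7,105,030; volume = 43,300 m³; S = 164.088 ppt
After stage 2: salt = 7,105,030 + 22,200×0.3 = 7,111,690; volume = 65,500 m³; S = 108.575 ppt
After stage 3: salt = 7,111,690 + 199×95.4 = 7,130,674.6; volume = 65,699 m³
S = 7,130,674.6 / 65,699 = 108.5355 ppt

108.5 ppt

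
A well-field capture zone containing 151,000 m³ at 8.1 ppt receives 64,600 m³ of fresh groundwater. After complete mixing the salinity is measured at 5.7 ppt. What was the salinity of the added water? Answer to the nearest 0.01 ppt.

0.09 ppt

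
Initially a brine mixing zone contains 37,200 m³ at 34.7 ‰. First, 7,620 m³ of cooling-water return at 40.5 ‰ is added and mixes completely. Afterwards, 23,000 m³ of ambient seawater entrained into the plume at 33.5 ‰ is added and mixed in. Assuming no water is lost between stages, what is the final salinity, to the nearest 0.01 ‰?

Mass of salt is conserved:
Initial salt = 37,200×34.7 = 1,290,840
After stage 1: salt = 1,290,840 + 7,620×40.5 = 1,599,450; volume = 44,820 m³; S = 35.686 ‰
After stage 2: salt = 1,599,450 + 23,000×33.5 = 2,369,950; volume = 67,820 m³
S = 2,369,950 / 67,820 = 34.9447 ‰

34.94 ‰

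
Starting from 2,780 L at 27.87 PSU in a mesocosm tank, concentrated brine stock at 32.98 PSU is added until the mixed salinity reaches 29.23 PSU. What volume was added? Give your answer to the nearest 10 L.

1010 L

Salt balance: 2,780×27.87 + V×32.98 = (2,780+V)×29.23
77,478.6 + 32.98V = 81,259.4 + 29.23V
3,780.8 = 3.75V
V = 1,008.21 L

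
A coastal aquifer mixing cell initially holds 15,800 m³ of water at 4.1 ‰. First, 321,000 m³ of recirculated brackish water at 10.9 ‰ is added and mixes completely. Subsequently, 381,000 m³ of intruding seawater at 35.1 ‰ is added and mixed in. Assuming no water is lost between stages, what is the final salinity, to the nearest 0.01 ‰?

Conserving salt mass:
Initial salt = 15,800×4.1 = 64,780
After stage 1: salt = 64,780 + 321,000×10.9 = 3,563,680; volume = 336,800 m³; S = 10.581 ‰
After stage 2: salt = 3,563,680 + 381,000×35.1 = 16,936,780; volume = 717,800 m³
S = 16,936,780 / 717,800 = 23.5954 ‰

23.60 ‰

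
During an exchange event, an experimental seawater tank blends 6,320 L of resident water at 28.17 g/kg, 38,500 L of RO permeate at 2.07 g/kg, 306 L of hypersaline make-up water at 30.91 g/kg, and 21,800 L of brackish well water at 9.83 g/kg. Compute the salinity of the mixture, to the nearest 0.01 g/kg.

7.19 g/kg

Mass of salt is conserved:
salt = 6,320×28.17 + 38,500×2.07 + 306×30.91 + 21,800×9.83 = 178,034.4 + 79,695 + 9,458.46 + 214,294 = 481,481.86
volume = 6,320 + 38,500 + 306 + 21,800 = 66,926 L
S = 481,481.86 / 66,926 = 7.1942 g/kg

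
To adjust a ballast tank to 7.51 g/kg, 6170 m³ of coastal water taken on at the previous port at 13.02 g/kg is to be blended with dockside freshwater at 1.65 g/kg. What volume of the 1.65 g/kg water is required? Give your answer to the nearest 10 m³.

Salt balance: 6,170×13.02 + V×1.65 = (6,170+V)×7.51
80,333.4 + 1.65V = 46,336.7 + 7.51V
33,996.7 = 5.86V
V = 5,801.48 m³

5800 m³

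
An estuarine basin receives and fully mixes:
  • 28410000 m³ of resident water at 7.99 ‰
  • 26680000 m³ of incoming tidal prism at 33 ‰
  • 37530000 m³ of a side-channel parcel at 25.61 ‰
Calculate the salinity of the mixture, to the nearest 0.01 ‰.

22.33 ‰

By conservation of dissolved salt,
salt = 28,410,000×7.99 + 26,680,000×33 + 37,530,000×25.61 = 226,995,900 + 880,440,000 + 961,143,300 = 2,068,579,200
volume = 28,410,000 + 26,680,000 + 37,530,000 = 92,620,000 m³
S = 2,068,579,200 / 92,620,000 = 22.334 ‰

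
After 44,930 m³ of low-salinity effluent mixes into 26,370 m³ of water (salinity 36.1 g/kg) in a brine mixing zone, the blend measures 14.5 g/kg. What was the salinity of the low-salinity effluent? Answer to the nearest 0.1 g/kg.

1.8 g/kg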